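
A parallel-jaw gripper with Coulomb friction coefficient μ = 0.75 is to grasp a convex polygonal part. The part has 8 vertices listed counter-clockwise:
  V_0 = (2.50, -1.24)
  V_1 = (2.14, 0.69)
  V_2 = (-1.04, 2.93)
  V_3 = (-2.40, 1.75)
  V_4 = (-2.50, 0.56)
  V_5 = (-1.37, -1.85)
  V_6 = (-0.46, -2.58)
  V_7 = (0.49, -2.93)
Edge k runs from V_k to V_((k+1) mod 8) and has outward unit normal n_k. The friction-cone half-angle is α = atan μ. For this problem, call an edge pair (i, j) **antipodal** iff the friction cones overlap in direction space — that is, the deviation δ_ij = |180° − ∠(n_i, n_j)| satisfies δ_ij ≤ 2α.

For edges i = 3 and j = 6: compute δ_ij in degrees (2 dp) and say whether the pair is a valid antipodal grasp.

α = atan 0.75 = 36.87°;  2α = 73.74°
edge 3: e_3 = (-0.10, -1.19);  n_3 = (-0.9965, +0.0837)
edge 6: e_6 = (+0.95, -0.35);  n_6 = (-0.3457, -0.9383)
∠(n_3, n_6) = 74.58°
δ = |180° − 74.58°| = 105.42°
105.42° > 2α = 73.74°  →  invalid

δ = 105.42°, invalid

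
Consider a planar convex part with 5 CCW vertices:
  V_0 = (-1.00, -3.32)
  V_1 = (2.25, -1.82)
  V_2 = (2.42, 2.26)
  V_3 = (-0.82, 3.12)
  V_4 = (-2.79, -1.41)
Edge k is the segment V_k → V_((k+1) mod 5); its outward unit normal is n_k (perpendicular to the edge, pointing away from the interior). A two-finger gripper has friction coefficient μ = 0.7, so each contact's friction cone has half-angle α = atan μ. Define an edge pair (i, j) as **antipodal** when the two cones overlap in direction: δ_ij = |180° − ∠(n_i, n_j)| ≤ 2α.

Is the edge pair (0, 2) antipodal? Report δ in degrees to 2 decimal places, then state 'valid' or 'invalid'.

α = atan 0.7 = 34.99°;  2α = 69.98°
edge 0: e_0 = (+3.25, +1.50);  n_0 = (+0.4191, -0.9080)
edge 2: e_2 = (-3.24, +0.86);  n_2 = (+0.2565, +0.9665)
∠(n_0, n_2) = 140.36°
δ = |180° − 140.36°| = 39.64°
39.64° ≤ 2α = 69.98°  →  valid

δ = 39.64°, valid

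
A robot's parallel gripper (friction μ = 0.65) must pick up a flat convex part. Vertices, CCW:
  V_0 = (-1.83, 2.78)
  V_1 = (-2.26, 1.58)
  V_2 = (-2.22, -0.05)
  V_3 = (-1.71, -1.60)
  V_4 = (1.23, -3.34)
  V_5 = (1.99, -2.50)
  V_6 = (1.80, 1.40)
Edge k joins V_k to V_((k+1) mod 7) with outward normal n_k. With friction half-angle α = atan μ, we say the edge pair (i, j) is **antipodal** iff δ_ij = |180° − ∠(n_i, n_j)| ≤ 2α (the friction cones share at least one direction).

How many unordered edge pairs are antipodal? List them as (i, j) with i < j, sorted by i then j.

α = atan 0.65 = 33.02°;  2α = 66.05°
n_0 = (-0.9414, +0.3373)
n_1 = (-0.9997, -0.0245)
n_2 = (-0.9499, -0.3125)
n_3 = (-0.5093, -0.8606)
n_4 = (+0.7415, -0.6709)
n_5 = (+0.9988, +0.0487)
n_6 = (+0.3554, +0.9347)
  (0,1): δ = 158.88°  ·
  (0,2): δ = 142.07°  ·
  (0,3): δ = 100.90°  ·
  (0,4): δ = 22.42°  ✓
  (0,5): δ = 22.50°  ✓
  (0,6): δ = 88.90°  ·
  (1,2): δ = 163.19°  ·
  (1,3): δ = 122.02°  ·
  (1,4): δ = 43.54°  ✓
  (1,5): δ = 1.38°  ✓
  (1,6): δ = 67.78°  ·
  (2,3): δ = 138.83°  ·
  (2,4): δ = 60.35°  ✓
  (2,5): δ = 15.42°  ✓
  (2,6): δ = 50.97°  ✓
  (3,4): δ = 101.52°  ·
  (3,5): δ = 56.59°  ✓
  (3,6): δ = 9.80°  ✓
  (4,5): δ = 135.07°  ·
  (4,6): δ = 68.68°  ·
  (5,6): δ = 113.60°  ·
antipodal pairs: 9

count = 9; pairs: (0,4), (0,5), (1,4), (1,5), (2,4), (2,5), (2,6), (3,5), (3,6)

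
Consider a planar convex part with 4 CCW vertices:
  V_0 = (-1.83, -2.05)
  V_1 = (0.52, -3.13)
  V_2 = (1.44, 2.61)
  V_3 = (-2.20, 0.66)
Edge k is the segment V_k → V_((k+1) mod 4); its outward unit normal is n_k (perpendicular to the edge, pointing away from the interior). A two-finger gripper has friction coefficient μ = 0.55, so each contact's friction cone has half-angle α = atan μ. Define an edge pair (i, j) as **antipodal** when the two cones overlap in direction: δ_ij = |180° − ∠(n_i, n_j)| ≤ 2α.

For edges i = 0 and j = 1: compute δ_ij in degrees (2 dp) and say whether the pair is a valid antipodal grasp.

δ = 74.42°, invalid

α = atan 0.55 = 28.81°;  2α = 57.62°
edge 0: e_0 = (+2.35, -1.08);  n_0 = (-0.4176, -0.9086)
edge 1: e_1 = (+0.92, +5.74);  n_1 = (+0.9874, -0.1583)
∠(n_0, n_1) = 105.58°
δ = |180° − 105.58°| = 74.42°
74.42° > 2α = 57.62°  →  invalid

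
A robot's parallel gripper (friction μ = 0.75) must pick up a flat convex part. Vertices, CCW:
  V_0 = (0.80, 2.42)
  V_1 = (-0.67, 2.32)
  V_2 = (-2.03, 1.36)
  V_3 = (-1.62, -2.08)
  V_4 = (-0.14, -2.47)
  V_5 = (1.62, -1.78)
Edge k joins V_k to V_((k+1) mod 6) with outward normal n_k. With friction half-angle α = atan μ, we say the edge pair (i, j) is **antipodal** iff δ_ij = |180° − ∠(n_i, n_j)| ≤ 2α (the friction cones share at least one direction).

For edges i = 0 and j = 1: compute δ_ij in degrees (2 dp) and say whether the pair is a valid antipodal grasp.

α = atan 0.75 = 36.87°;  2α = 73.74°
edge 0: e_0 = (-1.47, -0.10);  n_0 = (-0.0679, +0.9977)
edge 1: e_1 = (-1.36, -0.96);  n_1 = (-0.5767, +0.8170)
∠(n_0, n_1) = 31.33°
δ = |180° − 31.33°| = 148.67°
148.67° > 2α = 73.74°  →  invalid

δ = 148.67°, invalid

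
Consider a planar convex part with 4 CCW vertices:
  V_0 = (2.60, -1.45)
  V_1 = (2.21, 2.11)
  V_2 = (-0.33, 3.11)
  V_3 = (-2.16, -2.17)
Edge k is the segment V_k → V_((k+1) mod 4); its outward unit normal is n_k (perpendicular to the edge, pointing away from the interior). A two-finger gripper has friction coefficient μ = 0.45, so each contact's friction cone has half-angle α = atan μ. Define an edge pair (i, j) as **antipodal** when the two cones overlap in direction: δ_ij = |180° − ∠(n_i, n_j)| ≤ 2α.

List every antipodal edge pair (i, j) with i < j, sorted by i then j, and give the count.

α = atan 0.45 = 24.23°;  2α = 48.46°
n_0 = (+0.9941, +0.1089)
n_1 = (+0.3663, +0.9305)
n_2 = (-0.9449, +0.3275)
n_3 = (+0.1496, -0.9888)
  (0,1): δ = 117.74°  ·
  (0,2): δ = 25.37°  ✓
  (0,3): δ = 92.35°  ·
  (1,2): δ = 87.63°  ·
  (1,3): δ = 30.09°  ✓
  (2,3): δ = 62.28°  ·
antipodal pairs: 2

count = 2; pairs: (0,2), (1,3)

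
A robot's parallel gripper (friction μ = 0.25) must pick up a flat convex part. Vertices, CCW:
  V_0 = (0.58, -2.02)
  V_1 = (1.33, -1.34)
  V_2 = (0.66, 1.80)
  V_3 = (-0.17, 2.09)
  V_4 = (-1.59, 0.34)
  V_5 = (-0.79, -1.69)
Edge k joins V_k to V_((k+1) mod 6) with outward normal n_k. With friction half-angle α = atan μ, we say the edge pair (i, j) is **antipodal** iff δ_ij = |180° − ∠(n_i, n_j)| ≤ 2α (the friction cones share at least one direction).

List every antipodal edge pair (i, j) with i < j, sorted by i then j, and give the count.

count = 3; pairs: (0,3), (1,4), (2,5)

α = atan 0.25 = 14.04°;  2α = 28.07°
n_0 = (+0.6717, -0.7408)
n_1 = (+0.9780, +0.2087)
n_2 = (+0.3298, +0.9440)
n_3 = (-0.7765, +0.6301)
n_4 = (-0.9304, -0.3666)
n_5 = (-0.2342, -0.9722)
  (0,1): δ = 120.15°  ·
  (0,2): δ = 61.46°  ·
  (0,3): δ = 8.75°  ✓
  (0,4): δ = 69.31°  ·
  (0,5): δ = 124.26°  ·
  (1,2): δ = 121.30°  ·
  (1,3): δ = 51.10°  ·
  (1,4): δ = 9.46°  ✓
  (1,5): δ = 64.41°  ·
  (2,3): δ = 109.80°  ·
  (2,4): δ = 49.23°  ·
  (2,5): δ = 5.72°  ✓
  (3,4): δ = 119.43°  ·
  (3,5): δ = 64.49°  ·
  (4,5): δ = 125.05°  ·
antipodal pairs: 3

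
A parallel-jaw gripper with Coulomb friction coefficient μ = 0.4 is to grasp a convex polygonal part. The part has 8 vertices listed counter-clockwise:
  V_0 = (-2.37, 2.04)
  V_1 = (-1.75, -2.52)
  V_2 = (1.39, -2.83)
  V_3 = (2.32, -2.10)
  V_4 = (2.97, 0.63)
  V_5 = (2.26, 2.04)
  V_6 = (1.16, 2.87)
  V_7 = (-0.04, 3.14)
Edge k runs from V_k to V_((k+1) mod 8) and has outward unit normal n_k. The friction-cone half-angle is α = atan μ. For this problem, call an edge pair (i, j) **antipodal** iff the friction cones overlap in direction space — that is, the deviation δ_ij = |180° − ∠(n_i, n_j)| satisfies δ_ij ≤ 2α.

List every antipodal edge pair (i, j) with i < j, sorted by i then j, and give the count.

count = 6; pairs: (0,3), (0,4), (1,5), (1,6), (1,7), (2,7)

α = atan 0.4 = 21.80°;  2α = 43.60°
n_0 = (-0.9909, -0.1347)
n_1 = (-0.0982, -0.9952)
n_2 = (+0.6174, -0.7866)
n_3 = (+0.9728, -0.2316)
n_4 = (+0.8932, +0.4497)
n_5 = (+0.6023, +0.7983)
n_6 = (+0.2195, +0.9756)
n_7 = (-0.4269, +0.9043)
  (0,1): δ = 103.38°  ·
  (0,2): δ = 59.61°  ·
  (0,3): δ = 21.14°  ✓
  (0,4): δ = 18.98°  ✓
  (0,5): δ = 45.22°  ·
  (0,6): δ = 69.58°  ·
  (0,7): δ = 107.53°  ·
  (1,2): δ = 136.23°  ·
  (1,3): δ = 97.75°  ·
  (1,4): δ = 57.63°  ·
  (1,5): δ = 31.40°  ✓
  (1,6): δ = 7.04°  ✓
  (1,7): δ = 30.91°  ✓
  (2,3): δ = 141.52°  ·
  (2,4): δ = 101.40°  ·
  (2,5): δ = 75.17°  ·
  (2,6): δ = 50.81°  ·
  (2,7): δ = 12.86°  ✓
  (3,4): δ = 139.88°  ·
  (3,5): δ = 113.64°  ·
  (3,6): δ = 89.29°  ·
  (3,7): δ = 51.34°  ·
  (4,5): δ = 153.76°  ·
  (4,6): δ = 129.41°  ·
  (4,7): δ = 91.46°  ·
  (5,6): δ = 155.64°  ·
  (5,7): δ = 117.69°  ·
  (6,7): δ = 142.05°  ·
antipodal pairs: 6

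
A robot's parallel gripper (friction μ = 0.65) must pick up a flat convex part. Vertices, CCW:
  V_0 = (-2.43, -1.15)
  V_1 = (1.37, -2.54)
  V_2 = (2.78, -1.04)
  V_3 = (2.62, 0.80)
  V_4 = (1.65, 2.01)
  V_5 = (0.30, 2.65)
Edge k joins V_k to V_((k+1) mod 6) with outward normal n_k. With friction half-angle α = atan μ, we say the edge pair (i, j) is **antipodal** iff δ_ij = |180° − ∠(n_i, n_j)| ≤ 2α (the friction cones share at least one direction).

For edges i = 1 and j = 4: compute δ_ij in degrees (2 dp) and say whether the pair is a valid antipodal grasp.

δ = 72.14°, invalid

α = atan 0.65 = 33.02°;  2α = 66.05°
edge 1: e_1 = (+1.41, +1.50);  n_1 = (+0.7286, -0.6849)
edge 4: e_4 = (-1.35, +0.64);  n_4 = (+0.4284, +0.9036)
∠(n_1, n_4) = 107.86°
δ = |180° − 107.86°| = 72.14°
72.14° > 2α = 66.05°  →  invalid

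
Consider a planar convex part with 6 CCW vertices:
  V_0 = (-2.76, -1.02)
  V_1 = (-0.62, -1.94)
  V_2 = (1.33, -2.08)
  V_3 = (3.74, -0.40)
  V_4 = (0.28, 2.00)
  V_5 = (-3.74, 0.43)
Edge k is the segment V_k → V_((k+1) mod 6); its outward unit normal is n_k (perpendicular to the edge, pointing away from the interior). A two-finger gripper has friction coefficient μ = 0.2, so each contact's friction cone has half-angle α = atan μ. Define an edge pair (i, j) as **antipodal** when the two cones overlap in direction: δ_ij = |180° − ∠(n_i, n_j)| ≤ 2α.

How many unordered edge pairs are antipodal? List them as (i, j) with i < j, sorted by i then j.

count = 3; pairs: (0,3), (2,4), (3,5)

α = atan 0.2 = 11.31°;  2α = 22.62°
n_0 = (-0.3950, -0.9187)
n_1 = (-0.0716, -0.9974)
n_2 = (+0.5719, -0.8203)
n_3 = (+0.5700, +0.8217)
n_4 = (-0.3638, +0.9315)
n_5 = (-0.8285, -0.5600)
  (0,1): δ = 160.84°  ·
  (0,2): δ = 121.86°  ·
  (0,3): δ = 11.48°  ✓
  (0,4): δ = 44.60°  ·
  (0,5): δ = 147.32°  ·
  (1,2): δ = 141.01°  ·
  (1,3): δ = 30.64°  ·
  (1,4): δ = 25.44°  ·
  (1,5): δ = 128.16°  ·
  (2,3): δ = 69.63°  ·
  (2,4): δ = 13.55°  ✓
  (2,5): δ = 89.17°  ·
  (3,4): δ = 123.92°  ·
  (3,5): δ = 21.20°  ✓
  (4,5): δ = 77.28°  ·
antipodal pairs: 3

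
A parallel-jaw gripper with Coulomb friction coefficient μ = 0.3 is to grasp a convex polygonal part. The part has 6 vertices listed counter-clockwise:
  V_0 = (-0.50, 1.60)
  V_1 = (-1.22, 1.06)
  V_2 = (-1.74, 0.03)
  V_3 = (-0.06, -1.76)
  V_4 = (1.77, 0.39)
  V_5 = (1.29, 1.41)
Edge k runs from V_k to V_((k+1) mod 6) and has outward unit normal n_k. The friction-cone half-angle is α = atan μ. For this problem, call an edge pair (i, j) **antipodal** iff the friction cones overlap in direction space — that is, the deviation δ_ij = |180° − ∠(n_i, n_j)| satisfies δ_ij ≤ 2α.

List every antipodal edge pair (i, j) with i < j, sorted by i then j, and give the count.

count = 3; pairs: (0,3), (1,3), (2,4)

α = atan 0.3 = 16.70°;  2α = 33.40°
n_0 = (-0.6000, +0.8000)
n_1 = (-0.8927, +0.4507)
n_2 = (-0.7292, -0.6843)
n_3 = (+0.7615, -0.6482)
n_4 = (+0.9048, +0.4258)
n_5 = (+0.1056, +0.9944)
  (0,1): δ = 153.66°  ·
  (0,2): δ = 83.69°  ·
  (0,3): δ = 12.73°  ✓
  (0,4): δ = 78.33°  ·
  (0,5): δ = 137.07°  ·
  (1,2): δ = 110.03°  ·
  (1,3): δ = 13.62°  ✓
  (1,4): δ = 51.99°  ·
  (1,5): δ = 110.73°  ·
  (2,3): δ = 83.59°  ·
  (2,4): δ = 17.98°  ✓
  (2,5): δ = 40.76°  ·
  (3,4): δ = 114.40°  ·
  (3,5): δ = 55.66°  ·
  (4,5): δ = 121.26°  ·
antipodal pairs: 3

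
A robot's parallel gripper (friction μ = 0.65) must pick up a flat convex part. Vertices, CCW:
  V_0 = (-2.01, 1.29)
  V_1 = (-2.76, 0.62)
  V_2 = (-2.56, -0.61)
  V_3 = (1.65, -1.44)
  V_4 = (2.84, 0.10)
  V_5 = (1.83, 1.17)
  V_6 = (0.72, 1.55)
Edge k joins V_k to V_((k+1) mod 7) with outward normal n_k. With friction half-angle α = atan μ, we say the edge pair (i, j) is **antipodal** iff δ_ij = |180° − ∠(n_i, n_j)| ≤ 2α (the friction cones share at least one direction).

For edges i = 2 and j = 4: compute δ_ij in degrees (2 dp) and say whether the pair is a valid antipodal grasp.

δ = 35.50°, valid

α = atan 0.65 = 33.02°;  2α = 66.05°
edge 2: e_2 = (+4.21, -0.83);  n_2 = (-0.1934, -0.9811)
edge 4: e_4 = (-1.01, +1.07);  n_4 = (+0.7272, +0.6864)
∠(n_2, n_4) = 144.50°
δ = |180° − 144.50°| = 35.50°
35.50° ≤ 2α = 66.05°  →  valid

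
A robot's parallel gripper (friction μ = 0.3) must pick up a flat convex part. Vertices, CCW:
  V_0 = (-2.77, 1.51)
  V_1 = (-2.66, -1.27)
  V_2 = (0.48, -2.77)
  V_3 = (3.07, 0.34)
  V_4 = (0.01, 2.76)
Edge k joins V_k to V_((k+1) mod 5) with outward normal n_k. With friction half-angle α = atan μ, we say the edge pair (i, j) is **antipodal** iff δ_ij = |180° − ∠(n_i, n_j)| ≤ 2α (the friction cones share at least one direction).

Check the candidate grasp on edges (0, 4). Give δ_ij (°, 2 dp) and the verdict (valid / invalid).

α = atan 0.3 = 16.70°;  2α = 33.40°
edge 0: e_0 = (+0.11, -2.78);  n_0 = (-0.9992, -0.0395)
edge 4: e_4 = (-2.78, -1.25);  n_4 = (-0.4101, +0.9120)
∠(n_0, n_4) = 68.06°
δ = |180° − 68.06°| = 111.94°
111.94° > 2α = 33.40°  →  invalid

δ = 111.94°, invalid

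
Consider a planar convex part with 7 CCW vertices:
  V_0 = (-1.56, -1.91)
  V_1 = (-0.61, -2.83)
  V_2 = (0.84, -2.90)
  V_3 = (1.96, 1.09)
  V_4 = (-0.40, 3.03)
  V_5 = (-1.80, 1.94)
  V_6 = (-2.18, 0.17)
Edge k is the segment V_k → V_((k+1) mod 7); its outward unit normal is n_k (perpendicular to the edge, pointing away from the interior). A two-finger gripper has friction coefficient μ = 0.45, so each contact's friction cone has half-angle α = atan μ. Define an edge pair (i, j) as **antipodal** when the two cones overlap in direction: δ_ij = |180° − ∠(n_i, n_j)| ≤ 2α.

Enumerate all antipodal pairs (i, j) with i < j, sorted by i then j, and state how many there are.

count = 7; pairs: (0,3), (1,3), (1,4), (2,4), (2,5), (2,6), (3,6)

α = atan 0.45 = 24.23°;  2α = 48.46°
n_0 = (-0.6957, -0.7184)
n_1 = (-0.0482, -0.9988)
n_2 = (+0.9628, -0.2703)
n_3 = (+0.6350, +0.7725)
n_4 = (-0.6143, +0.7890)
n_5 = (-0.9777, +0.2099)
n_6 = (-0.9583, -0.2857)
  (0,1): δ = 138.68°  ·
  (0,2): δ = 61.60°  ·
  (0,3): δ = 4.66°  ✓
  (0,4): δ = 81.98°  ·
  (0,5): δ = 121.96°  ·
  (0,6): δ = 150.68°  ·
  (1,2): δ = 102.92°  ·
  (1,3): δ = 36.66°  ✓
  (1,4): δ = 40.67°  ✓
  (1,5): δ = 80.65°  ·
  (1,6): δ = 109.36°  ·
  (2,3): δ = 113.74°  ·
  (2,4): δ = 36.42°  ✓
  (2,5): δ = 3.56°  ✓
  (2,6): δ = 32.28°  ✓
  (3,4): δ = 102.68°  ·
  (3,5): δ = 62.70°  ·
  (3,6): δ = 33.98°  ✓
  (4,5): δ = 140.02°  ·
  (4,6): δ = 111.31°  ·
  (5,6): δ = 151.29°  ·
antipodal pairs: 7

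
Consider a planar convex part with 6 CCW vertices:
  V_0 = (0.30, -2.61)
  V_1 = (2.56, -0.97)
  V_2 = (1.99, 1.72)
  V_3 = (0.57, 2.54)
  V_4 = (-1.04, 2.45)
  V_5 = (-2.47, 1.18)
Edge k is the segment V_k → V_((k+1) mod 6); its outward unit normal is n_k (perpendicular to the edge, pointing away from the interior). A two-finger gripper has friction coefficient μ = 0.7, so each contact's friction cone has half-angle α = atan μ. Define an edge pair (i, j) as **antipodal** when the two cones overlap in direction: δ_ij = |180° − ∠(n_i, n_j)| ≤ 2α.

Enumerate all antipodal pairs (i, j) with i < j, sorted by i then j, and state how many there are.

count = 7; pairs: (0,2), (0,3), (0,4), (1,4), (1,5), (2,5), (3,5)

α = atan 0.7 = 34.99°;  2α = 69.98°
n_0 = (+0.5873, -0.8094)
n_1 = (+0.9783, +0.2073)
n_2 = (+0.5001, +0.8660)
n_3 = (-0.0558, +0.9984)
n_4 = (-0.6640, +0.7477)
n_5 = (-0.8074, -0.5901)
  (0,1): δ = 114.00°  ·
  (0,2): δ = 65.97°  ✓
  (0,3): δ = 32.77°  ✓
  (0,4): δ = 5.64°  ✓
  (0,5): δ = 90.19°  ·
  (1,2): δ = 131.97°  ·
  (1,3): δ = 98.76°  ·
  (1,4): δ = 60.36°  ✓
  (1,5): δ = 24.20°  ✓
  (2,3): δ = 146.80°  ·
  (2,4): δ = 108.39°  ·
  (2,5): δ = 23.83°  ✓
  (3,4): δ = 141.59°  ·
  (3,5): δ = 57.04°  ✓
  (4,5): δ = 95.45°  ·
antipodal pairs: 7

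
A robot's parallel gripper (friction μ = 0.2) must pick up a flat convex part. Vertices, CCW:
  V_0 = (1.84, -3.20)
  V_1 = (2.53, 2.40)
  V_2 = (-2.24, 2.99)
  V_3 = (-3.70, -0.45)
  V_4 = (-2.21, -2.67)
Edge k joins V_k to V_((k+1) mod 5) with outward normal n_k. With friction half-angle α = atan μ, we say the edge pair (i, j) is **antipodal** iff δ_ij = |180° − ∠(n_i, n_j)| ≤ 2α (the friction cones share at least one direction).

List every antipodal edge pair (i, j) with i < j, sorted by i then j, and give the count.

α = atan 0.2 = 11.31°;  2α = 22.62°
n_0 = (+0.9925, -0.1223)
n_1 = (+0.1228, +0.9924)
n_2 = (-0.9205, +0.3907)
n_3 = (-0.8303, -0.5573)
n_4 = (-0.1298, -0.9915)
  (0,1): δ = 90.03°  ·
  (0,2): δ = 15.97°  ✓
  (0,3): δ = 40.89°  ·
  (0,4): δ = 89.57°  ·
  (1,2): δ = 105.95°  ·
  (1,3): δ = 49.08°  ·
  (1,4): δ = 0.40°  ✓
  (2,3): δ = 123.13°  ·
  (2,4): δ = 74.46°  ·
  (3,4): δ = 131.32°  ·
antipodal pairs: 2

count = 2; pairs: (0,2), (1,4)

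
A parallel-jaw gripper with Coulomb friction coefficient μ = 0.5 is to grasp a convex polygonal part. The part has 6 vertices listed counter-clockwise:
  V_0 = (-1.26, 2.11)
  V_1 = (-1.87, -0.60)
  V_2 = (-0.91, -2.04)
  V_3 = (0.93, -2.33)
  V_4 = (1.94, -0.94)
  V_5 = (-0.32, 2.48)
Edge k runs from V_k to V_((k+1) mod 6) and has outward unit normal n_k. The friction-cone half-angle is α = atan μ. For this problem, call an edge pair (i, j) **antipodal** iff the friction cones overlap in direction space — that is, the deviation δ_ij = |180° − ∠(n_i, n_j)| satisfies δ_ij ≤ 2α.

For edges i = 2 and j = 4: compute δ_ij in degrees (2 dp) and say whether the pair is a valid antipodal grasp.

α = atan 0.5 = 26.57°;  2α = 53.13°
edge 2: e_2 = (+1.84, -0.29);  n_2 = (-0.1557, -0.9878)
edge 4: e_4 = (-2.26, +3.42);  n_4 = (+0.8343, +0.5513)
∠(n_2, n_4) = 132.41°
δ = |180° − 132.41°| = 47.59°
47.59° ≤ 2α = 53.13°  →  valid

δ = 47.59°, valid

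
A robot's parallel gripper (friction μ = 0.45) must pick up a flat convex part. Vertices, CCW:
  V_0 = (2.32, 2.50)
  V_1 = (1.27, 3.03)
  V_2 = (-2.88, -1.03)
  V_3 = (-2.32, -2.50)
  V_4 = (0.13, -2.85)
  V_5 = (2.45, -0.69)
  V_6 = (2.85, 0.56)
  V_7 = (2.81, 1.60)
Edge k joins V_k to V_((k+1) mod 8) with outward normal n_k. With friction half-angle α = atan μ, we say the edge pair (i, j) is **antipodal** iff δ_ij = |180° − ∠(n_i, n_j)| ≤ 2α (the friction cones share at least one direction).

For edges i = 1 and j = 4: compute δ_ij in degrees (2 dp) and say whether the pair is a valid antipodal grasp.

α = atan 0.45 = 24.23°;  2α = 48.46°
edge 1: e_1 = (-4.15, -4.06);  n_1 = (-0.6993, +0.7148)
edge 4: e_4 = (+2.32, +2.16);  n_4 = (+0.6814, -0.7319)
∠(n_1, n_4) = 178.58°
δ = |180° − 178.58°| = 1.42°
1.42° ≤ 2α = 48.46°  →  valid

δ = 1.42°, valid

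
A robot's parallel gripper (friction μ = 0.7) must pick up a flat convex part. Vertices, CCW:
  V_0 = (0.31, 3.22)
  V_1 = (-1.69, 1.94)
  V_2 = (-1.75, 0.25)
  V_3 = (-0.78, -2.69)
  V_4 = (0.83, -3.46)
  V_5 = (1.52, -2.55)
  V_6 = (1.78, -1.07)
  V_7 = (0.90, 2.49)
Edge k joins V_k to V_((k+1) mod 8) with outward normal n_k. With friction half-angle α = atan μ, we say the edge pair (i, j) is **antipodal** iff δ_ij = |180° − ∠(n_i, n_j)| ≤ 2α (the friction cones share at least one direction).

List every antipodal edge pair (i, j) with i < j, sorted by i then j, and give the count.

count = 13; pairs: (0,3), (0,4), (0,5), (1,4), (1,5), (1,6), (1,7), (2,4), (2,5), (2,6), (2,7), (3,6), (3,7)

α = atan 0.7 = 34.99°;  2α = 69.98°
n_0 = (-0.5391, +0.8423)
n_1 = (-0.9994, +0.0355)
n_2 = (-0.9496, -0.3133)
n_3 = (-0.4315, -0.9021)
n_4 = (+0.7968, -0.6042)
n_5 = (+0.9849, -0.1730)
n_6 = (+0.9708, +0.2400)
n_7 = (+0.7777, +0.6286)
  (0,1): δ = 124.65°  ·
  (0,2): δ = 104.36°  ·
  (0,3): δ = 58.18°  ✓
  (0,4): δ = 20.21°  ✓
  (0,5): δ = 47.42°  ✓
  (0,6): δ = 71.27°  ·
  (0,7): δ = 96.33°  ·
  (1,2): δ = 159.71°  ·
  (1,3): δ = 113.53°  ·
  (1,4): δ = 35.14°  ✓
  (1,5): δ = 7.93°  ✓
  (1,6): δ = 15.92°  ✓
  (1,7): δ = 40.98°  ✓
  (2,3): δ = 133.82°  ·
  (2,4): δ = 55.43°  ✓
  (2,5): δ = 28.22°  ✓
  (2,6): δ = 4.37°  ✓
  (2,7): δ = 20.69°  ✓
  (3,4): δ = 101.61°  ·
  (3,5): δ = 74.40°  ·
  (3,6): δ = 50.56°  ✓
  (3,7): δ = 25.49°  ✓
  (4,5): δ = 152.79°  ·
  (4,6): δ = 128.94°  ·
  (4,7): δ = 103.88°  ·
  (5,6): δ = 156.15°  ·
  (5,7): δ = 131.09°  ·
  (6,7): δ = 154.94°  ·
antipodal pairs: 13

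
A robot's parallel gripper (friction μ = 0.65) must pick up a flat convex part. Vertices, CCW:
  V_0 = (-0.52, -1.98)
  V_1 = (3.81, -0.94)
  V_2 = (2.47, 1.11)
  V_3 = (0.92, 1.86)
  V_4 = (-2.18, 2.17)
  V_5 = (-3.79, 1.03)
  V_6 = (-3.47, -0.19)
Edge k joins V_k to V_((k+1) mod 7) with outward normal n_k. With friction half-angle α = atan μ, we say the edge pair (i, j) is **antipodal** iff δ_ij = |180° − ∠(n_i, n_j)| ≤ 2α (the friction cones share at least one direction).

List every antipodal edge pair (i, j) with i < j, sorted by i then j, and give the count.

count = 8; pairs: (0,2), (0,3), (0,4), (1,5), (1,6), (2,5), (2,6), (3,6)

α = atan 0.65 = 33.02°;  2α = 66.05°
n_0 = (+0.2335, -0.9723)
n_1 = (+0.8370, +0.5471)
n_2 = (+0.4356, +0.9002)
n_3 = (+0.0995, +0.9950)
n_4 = (-0.5779, +0.8161)
n_5 = (-0.9673, -0.2537)
n_6 = (-0.5188, -0.8549)
  (0,1): δ = 70.33°  ·
  (0,2): δ = 39.33°  ✓
  (0,3): δ = 19.22°  ✓
  (0,4): δ = 21.80°  ✓
  (0,5): δ = 91.19°  ·
  (0,6): δ = 135.25°  ·
  (1,2): δ = 148.99°  ·
  (1,3): δ = 128.88°  ·
  (1,4): δ = 87.87°  ·
  (1,5): δ = 18.47°  ✓
  (1,6): δ = 25.58°  ✓
  (2,3): δ = 159.89°  ·
  (2,4): δ = 118.88°  ·
  (2,5): δ = 49.48°  ✓
  (2,6): δ = 5.43°  ✓
  (3,4): δ = 138.99°  ·
  (3,5): δ = 69.59°  ·
  (3,6): δ = 25.54°  ✓
  (4,5): δ = 110.60°  ·
  (4,6): δ = 66.55°  ·
  (5,6): δ = 135.95°  ·
antipodal pairs: 8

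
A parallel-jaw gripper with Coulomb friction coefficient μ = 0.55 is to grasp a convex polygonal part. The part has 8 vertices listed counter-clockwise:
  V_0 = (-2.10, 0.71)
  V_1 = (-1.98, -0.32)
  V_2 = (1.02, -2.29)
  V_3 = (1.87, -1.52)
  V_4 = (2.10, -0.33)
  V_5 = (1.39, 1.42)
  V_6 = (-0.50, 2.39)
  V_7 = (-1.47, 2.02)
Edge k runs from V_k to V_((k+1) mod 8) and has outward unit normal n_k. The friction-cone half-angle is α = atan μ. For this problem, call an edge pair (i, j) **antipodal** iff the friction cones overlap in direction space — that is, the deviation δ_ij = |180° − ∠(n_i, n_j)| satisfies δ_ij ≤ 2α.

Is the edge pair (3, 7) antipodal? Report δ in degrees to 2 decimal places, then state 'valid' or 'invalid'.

δ = 14.74°, valid

α = atan 0.55 = 28.81°;  2α = 57.62°
edge 3: e_3 = (+0.23, +1.19);  n_3 = (+0.9818, -0.1898)
edge 7: e_7 = (-0.63, -1.31);  n_7 = (-0.9012, +0.4334)
∠(n_3, n_7) = 165.26°
δ = |180° − 165.26°| = 14.74°
14.74° ≤ 2α = 57.62°  →  valid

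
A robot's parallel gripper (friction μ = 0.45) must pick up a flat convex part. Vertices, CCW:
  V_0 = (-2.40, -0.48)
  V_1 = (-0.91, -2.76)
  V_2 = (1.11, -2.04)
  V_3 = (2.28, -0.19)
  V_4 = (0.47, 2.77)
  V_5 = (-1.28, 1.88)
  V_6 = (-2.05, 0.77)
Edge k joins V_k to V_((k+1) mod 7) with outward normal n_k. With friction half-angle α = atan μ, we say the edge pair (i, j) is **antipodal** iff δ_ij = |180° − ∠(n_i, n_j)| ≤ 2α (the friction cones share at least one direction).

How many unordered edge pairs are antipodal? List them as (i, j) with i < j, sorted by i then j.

count = 7; pairs: (0,3), (1,4), (1,5), (2,4), (2,5), (2,6), (3,6)

α = atan 0.45 = 24.23°;  2α = 48.46°
n_0 = (-0.8371, -0.5471)
n_1 = (+0.3357, -0.9420)
n_2 = (+0.8452, -0.5345)
n_3 = (+0.8531, +0.5217)
n_4 = (-0.4533, +0.8914)
n_5 = (-0.8217, +0.5700)
n_6 = (-0.9630, +0.2696)
  (0,1): δ = 103.55°  ·
  (0,2): δ = 65.48°  ·
  (0,3): δ = 1.72°  ✓
  (0,4): δ = 83.79°  ·
  (0,5): δ = 112.09°  ·
  (0,6): δ = 131.19°  ·
  (1,2): δ = 141.93°  ·
  (1,3): δ = 78.17°  ·
  (1,4): δ = 7.34°  ✓
  (1,5): δ = 35.63°  ✓
  (1,6): δ = 54.74°  ·
  (2,3): δ = 116.24°  ·
  (2,4): δ = 30.73°  ✓
  (2,5): δ = 2.44°  ✓
  (2,6): δ = 16.67°  ✓
  (3,4): δ = 94.49°  ·
  (3,5): δ = 66.19°  ·
  (3,6): δ = 47.09°  ✓
  (4,5): δ = 151.71°  ·
  (4,6): δ = 132.60°  ·
  (5,6): δ = 160.89°  ·
antipodal pairs: 7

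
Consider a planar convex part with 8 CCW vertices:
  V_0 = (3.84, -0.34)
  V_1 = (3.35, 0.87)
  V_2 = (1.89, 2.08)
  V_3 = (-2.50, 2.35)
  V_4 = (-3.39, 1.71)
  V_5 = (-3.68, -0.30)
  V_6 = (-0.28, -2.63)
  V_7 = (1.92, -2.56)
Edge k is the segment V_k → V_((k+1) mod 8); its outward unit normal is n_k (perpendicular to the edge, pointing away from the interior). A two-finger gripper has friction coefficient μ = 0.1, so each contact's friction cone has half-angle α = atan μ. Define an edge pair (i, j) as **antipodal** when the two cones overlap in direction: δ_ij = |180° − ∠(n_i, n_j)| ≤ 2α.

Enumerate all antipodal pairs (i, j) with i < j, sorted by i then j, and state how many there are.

count = 2; pairs: (1,5), (2,6)

α = atan 0.1 = 5.71°;  2α = 11.42°
n_0 = (+0.9269, +0.3753)
n_1 = (+0.6381, +0.7699)
n_2 = (+0.0614, +0.9981)
n_3 = (-0.5838, +0.8119)
n_4 = (-0.9898, +0.1428)
n_5 = (-0.5653, -0.8249)
n_6 = (+0.0318, -0.9995)
n_7 = (+0.7564, -0.6542)
  (0,1): δ = 151.70°  ·
  (0,2): δ = 115.57°  ·
  (0,3): δ = 76.33°  ·
  (0,4): δ = 30.26°  ·
  (0,5): δ = 33.53°  ·
  (0,6): δ = 69.78°  ·
  (0,7): δ = 117.10°  ·
  (1,2): δ = 143.87°  ·
  (1,3): δ = 104.63°  ·
  (1,4): δ = 58.56°  ·
  (1,5): δ = 5.23°  ✓
  (1,6): δ = 41.47°  ·
  (1,7): δ = 88.80°  ·
  (2,3): δ = 140.76°  ·
  (2,4): δ = 94.69°  ·
  (2,5): δ = 30.90°  ·
  (2,6): δ = 5.34°  ✓
  (2,7): δ = 52.66°  ·
  (3,4): δ = 133.93°  ·
  (3,5): δ = 70.14°  ·
  (3,6): δ = 33.90°  ·
  (3,7): δ = 13.42°  ·
  (4,5): δ = 116.21°  ·
  (4,6): δ = 79.97°  ·
  (4,7): δ = 32.65°  ·
  (5,6): δ = 143.75°  ·
  (5,7): δ = 96.43°  ·
  (6,7): δ = 132.68°  ·
antipodal pairs: 2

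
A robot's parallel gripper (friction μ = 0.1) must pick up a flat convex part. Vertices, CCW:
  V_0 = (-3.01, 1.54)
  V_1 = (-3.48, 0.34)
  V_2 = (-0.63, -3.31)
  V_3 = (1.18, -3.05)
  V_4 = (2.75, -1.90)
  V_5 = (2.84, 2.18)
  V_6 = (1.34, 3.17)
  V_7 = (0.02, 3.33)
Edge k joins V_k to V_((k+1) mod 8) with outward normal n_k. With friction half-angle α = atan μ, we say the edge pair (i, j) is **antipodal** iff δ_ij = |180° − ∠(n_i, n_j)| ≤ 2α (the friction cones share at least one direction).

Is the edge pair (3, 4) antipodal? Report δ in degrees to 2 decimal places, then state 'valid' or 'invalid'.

α = atan 0.1 = 5.71°;  2α = 11.42°
edge 3: e_3 = (+1.57, +1.15);  n_3 = (+0.5909, -0.8067)
edge 4: e_4 = (+0.09, +4.08);  n_4 = (+0.9998, -0.0221)
∠(n_3, n_4) = 52.51°
δ = |180° − 52.51°| = 127.49°
127.49° > 2α = 11.42°  →  invalid

δ = 127.49°, invalid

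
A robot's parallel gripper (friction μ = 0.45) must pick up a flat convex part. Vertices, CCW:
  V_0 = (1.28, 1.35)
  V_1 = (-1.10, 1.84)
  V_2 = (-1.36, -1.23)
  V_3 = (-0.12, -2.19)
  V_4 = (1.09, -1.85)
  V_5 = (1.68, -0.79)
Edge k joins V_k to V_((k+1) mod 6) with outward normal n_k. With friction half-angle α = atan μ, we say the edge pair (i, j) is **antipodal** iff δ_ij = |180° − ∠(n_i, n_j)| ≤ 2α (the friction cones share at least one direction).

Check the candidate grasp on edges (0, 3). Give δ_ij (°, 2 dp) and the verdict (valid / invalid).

δ = 27.33°, valid

α = atan 0.45 = 24.23°;  2α = 48.46°
edge 0: e_0 = (-2.38, +0.49);  n_0 = (+0.2017, +0.9795)
edge 3: e_3 = (+1.21, +0.34);  n_3 = (+0.2705, -0.9627)
∠(n_0, n_3) = 152.67°
δ = |180° − 152.67°| = 27.33°
27.33° ≤ 2α = 48.46°  →  valid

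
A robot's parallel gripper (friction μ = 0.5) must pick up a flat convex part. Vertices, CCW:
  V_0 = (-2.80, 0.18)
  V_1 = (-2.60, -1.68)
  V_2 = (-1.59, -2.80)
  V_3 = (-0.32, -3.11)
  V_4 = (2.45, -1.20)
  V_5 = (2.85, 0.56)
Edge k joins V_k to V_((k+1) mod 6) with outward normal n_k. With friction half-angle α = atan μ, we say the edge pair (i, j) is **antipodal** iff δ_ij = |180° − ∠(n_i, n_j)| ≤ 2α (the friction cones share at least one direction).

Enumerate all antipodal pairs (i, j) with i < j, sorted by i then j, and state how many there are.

count = 4; pairs: (0,4), (1,5), (2,5), (3,5)

α = atan 0.5 = 26.57°;  2α = 53.13°
n_0 = (-0.9943, -0.1069)
n_1 = (-0.7426, -0.6697)
n_2 = (-0.2371, -0.9715)
n_3 = (+0.5677, -0.8233)
n_4 = (+0.9751, -0.2216)
n_5 = (-0.0671, +0.9977)
  (0,1): δ = 144.09°  ·
  (0,2): δ = 109.85°  ·
  (0,3): δ = 61.55°  ·
  (0,4): δ = 18.94°  ✓
  (0,5): δ = 87.71°  ·
  (1,2): δ = 145.76°  ·
  (1,3): δ = 97.46°  ·
  (1,4): δ = 54.85°  ·
  (1,5): δ = 51.80°  ✓
  (2,3): δ = 131.70°  ·
  (2,4): δ = 89.09°  ·
  (2,5): δ = 17.57°  ✓
  (3,4): δ = 137.39°  ·
  (3,5): δ = 30.74°  ✓
  (4,5): δ = 73.35°  ·
antipodal pairs: 4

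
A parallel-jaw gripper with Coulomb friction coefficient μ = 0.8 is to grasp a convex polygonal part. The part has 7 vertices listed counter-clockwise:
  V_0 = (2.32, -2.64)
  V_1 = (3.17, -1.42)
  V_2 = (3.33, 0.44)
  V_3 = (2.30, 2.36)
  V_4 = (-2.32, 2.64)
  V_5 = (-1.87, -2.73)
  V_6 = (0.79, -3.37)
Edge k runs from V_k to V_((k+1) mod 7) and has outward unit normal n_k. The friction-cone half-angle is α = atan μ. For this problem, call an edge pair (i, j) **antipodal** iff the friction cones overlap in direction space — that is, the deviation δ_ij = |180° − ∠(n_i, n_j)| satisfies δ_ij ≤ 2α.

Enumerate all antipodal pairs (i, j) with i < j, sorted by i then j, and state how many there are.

α = atan 0.8 = 38.66°;  2α = 77.32°
n_0 = (+0.8205, -0.5717)
n_1 = (+0.9963, -0.0857)
n_2 = (+0.8812, +0.4727)
n_3 = (+0.0605, +0.9982)
n_4 = (-0.9965, -0.0835)
n_5 = (-0.2339, -0.9723)
n_6 = (+0.4306, -0.9025)
  (0,1): δ = 150.05°  ·
  (0,2): δ = 116.92°  ·
  (0,3): δ = 58.60°  ✓
  (0,4): δ = 39.66°  ✓
  (0,5): δ = 111.34°  ·
  (0,6): δ = 150.37°  ·
  (1,2): δ = 146.87°  ·
  (1,3): δ = 88.55°  ·
  (1,4): δ = 9.71°  ✓
  (1,5): δ = 81.39°  ·
  (1,6): δ = 120.42°  ·
  (2,3): δ = 121.68°  ·
  (2,4): δ = 23.42°  ✓
  (2,5): δ = 48.26°  ✓
  (2,6): δ = 87.30°  ·
  (3,4): δ = 81.74°  ·
  (3,5): δ = 10.06°  ✓
  (3,6): δ = 28.98°  ✓
  (4,5): δ = 108.32°  ·
  (4,6): δ = 69.28°  ✓
  (5,6): δ = 140.96°  ·
antipodal pairs: 8

count = 8; pairs: (0,3), (0,4), (1,4), (2,4), (2,5), (3,5), (3,6), (4,6)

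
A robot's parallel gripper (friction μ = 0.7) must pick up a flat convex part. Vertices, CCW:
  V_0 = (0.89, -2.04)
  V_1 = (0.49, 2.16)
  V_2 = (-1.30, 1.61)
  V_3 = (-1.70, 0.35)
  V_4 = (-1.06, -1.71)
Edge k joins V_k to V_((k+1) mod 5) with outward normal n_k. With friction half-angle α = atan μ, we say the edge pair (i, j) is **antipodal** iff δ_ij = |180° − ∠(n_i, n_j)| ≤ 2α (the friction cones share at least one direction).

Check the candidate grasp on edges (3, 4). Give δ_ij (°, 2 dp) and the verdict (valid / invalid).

α = atan 0.7 = 34.99°;  2α = 69.98°
edge 3: e_3 = (+0.64, -2.06);  n_3 = (-0.9550, -0.2967)
edge 4: e_4 = (+1.95, -0.33);  n_4 = (-0.1669, -0.9860)
∠(n_3, n_4) = 63.14°
δ = |180° − 63.14°| = 116.86°
116.86° > 2α = 69.98°  →  invalid

δ = 116.86°, invalid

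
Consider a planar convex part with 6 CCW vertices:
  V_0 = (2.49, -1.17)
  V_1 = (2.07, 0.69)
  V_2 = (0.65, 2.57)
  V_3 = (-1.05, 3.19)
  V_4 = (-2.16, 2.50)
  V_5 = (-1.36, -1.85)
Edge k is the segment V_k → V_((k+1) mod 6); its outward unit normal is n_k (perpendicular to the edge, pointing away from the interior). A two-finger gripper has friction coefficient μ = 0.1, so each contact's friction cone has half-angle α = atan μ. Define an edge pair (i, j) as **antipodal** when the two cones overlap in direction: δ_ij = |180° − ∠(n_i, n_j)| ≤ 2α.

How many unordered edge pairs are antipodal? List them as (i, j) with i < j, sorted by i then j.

α = atan 0.1 = 5.71°;  2α = 11.42°
n_0 = (+0.9754, +0.2203)
n_1 = (+0.7980, +0.6027)
n_2 = (+0.3426, +0.9395)
n_3 = (-0.5279, +0.8493)
n_4 = (-0.9835, -0.1809)
n_5 = (+0.1739, -0.9848)
  (0,1): δ = 155.66°  ·
  (0,2): δ = 122.76°  ·
  (0,3): δ = 70.86°  ·
  (0,4): δ = 2.30°  ✓
  (0,5): δ = 87.29°  ·
  (1,2): δ = 147.10°  ·
  (1,3): δ = 95.20°  ·
  (1,4): δ = 26.64°  ·
  (1,5): δ = 62.95°  ·
  (2,3): δ = 128.10°  ·
  (2,4): δ = 59.54°  ·
  (2,5): δ = 30.05°  ·
  (3,4): δ = 111.45°  ·
  (3,5): δ = 21.85°  ·
  (4,5): δ = 90.40°  ·
antipodal pairs: 1

count = 1; pairs: (0,4)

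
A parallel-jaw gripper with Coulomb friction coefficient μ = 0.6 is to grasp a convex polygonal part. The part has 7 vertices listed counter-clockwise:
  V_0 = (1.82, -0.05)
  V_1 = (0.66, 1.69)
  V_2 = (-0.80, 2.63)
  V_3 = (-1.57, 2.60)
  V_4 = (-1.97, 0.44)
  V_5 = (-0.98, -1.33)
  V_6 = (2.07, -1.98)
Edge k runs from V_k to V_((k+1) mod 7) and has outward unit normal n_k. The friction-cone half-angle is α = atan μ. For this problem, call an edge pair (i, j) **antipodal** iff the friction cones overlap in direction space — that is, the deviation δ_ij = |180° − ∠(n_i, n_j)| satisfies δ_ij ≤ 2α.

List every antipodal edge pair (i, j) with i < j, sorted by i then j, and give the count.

count = 8; pairs: (0,3), (0,4), (0,5), (1,4), (1,5), (2,5), (3,6), (4,6)

α = atan 0.6 = 30.96°;  2α = 61.93°
n_0 = (+0.8321, +0.5547)
n_1 = (+0.5413, +0.8408)
n_2 = (-0.0389, +0.9992)
n_3 = (-0.9833, +0.1821)
n_4 = (-0.8728, -0.4882)
n_5 = (-0.2084, -0.9780)
n_6 = (+0.9917, +0.1285)
  (0,1): δ = 156.46°  ·
  (0,2): δ = 121.46°  ·
  (0,3): δ = 44.18°  ✓
  (0,4): δ = 4.47°  ✓
  (0,5): δ = 44.28°  ✓
  (0,6): δ = 153.69°  ·
  (1,2): δ = 144.99°  ·
  (1,3): δ = 67.72°  ·
  (1,4): δ = 28.01°  ✓
  (1,5): δ = 20.74°  ✓
  (1,6): δ = 130.16°  ·
  (2,3): δ = 102.72°  ·
  (2,4): δ = 63.01°  ·
  (2,5): δ = 14.26°  ✓
  (2,6): δ = 95.15°  ·
  (3,4): δ = 140.29°  ·
  (3,5): δ = 91.54°  ·
  (3,6): δ = 17.87°  ✓
  (4,5): δ = 131.25°  ·
  (4,6): δ = 21.84°  ✓
  (5,6): δ = 70.59°  ·
antipodal pairs: 8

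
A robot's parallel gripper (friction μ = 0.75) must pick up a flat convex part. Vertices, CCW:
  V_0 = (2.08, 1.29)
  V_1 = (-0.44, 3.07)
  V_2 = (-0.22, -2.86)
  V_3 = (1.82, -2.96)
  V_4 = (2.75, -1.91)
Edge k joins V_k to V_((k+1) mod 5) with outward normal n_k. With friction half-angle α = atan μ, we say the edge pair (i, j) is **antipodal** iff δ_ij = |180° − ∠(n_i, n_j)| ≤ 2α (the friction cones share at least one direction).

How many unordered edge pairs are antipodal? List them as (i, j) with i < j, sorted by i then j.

α = atan 0.75 = 36.87°;  2α = 73.74°
n_0 = (+0.5769, +0.8168)
n_1 = (-0.9993, -0.0371)
n_2 = (-0.0490, -0.9988)
n_3 = (+0.7486, -0.6630)
n_4 = (+0.9788, +0.2049)
  (0,1): δ = 52.64°  ✓
  (0,2): δ = 32.43°  ✓
  (0,3): δ = 83.70°  ·
  (0,4): δ = 137.06°  ·
  (1,2): δ = 94.93°  ·
  (1,3): δ = 43.66°  ✓
  (1,4): δ = 9.70°  ✓
  (2,3): δ = 128.73°  ·
  (2,4): δ = 75.37°  ·
  (3,4): δ = 126.64°  ·
antipodal pairs: 4

count = 4; pairs: (0,1), (0,2), (1,3), (1,4)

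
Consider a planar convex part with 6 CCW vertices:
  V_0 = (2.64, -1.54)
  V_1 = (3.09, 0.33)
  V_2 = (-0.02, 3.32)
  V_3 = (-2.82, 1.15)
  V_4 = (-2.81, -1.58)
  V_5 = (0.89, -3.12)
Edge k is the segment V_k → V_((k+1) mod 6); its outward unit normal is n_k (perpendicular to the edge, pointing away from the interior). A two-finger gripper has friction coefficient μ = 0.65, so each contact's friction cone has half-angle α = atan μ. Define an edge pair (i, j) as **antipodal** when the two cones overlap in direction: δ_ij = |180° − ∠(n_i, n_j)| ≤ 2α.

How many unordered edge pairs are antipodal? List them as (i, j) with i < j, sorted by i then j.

α = atan 0.65 = 33.02°;  2α = 66.05°
n_0 = (+0.9722, -0.2340)
n_1 = (+0.6931, +0.7209)
n_2 = (-0.6126, +0.7904)
n_3 = (-1.0000, -0.0037)
n_4 = (-0.3843, -0.9232)
n_5 = (+0.6701, -0.7422)
  (0,1): δ = 120.34°  ·
  (0,2): δ = 38.69°  ✓
  (0,3): δ = 13.74°  ✓
  (0,4): δ = 80.93°  ·
  (0,5): δ = 145.61°  ·
  (1,2): δ = 98.35°  ·
  (1,3): δ = 45.92°  ✓
  (1,4): δ = 21.28°  ✓
  (1,5): δ = 85.95°  ·
  (2,3): δ = 127.57°  ·
  (2,4): δ = 60.37°  ✓
  (2,5): δ = 4.30°  ✓
  (3,4): δ = 112.81°  ·
  (3,5): δ = 48.13°  ✓
  (4,5): δ = 115.32°  ·
antipodal pairs: 7

count = 7; pairs: (0,2), (0,3), (1,3), (1,4), (2,4), (2,5), (3,5)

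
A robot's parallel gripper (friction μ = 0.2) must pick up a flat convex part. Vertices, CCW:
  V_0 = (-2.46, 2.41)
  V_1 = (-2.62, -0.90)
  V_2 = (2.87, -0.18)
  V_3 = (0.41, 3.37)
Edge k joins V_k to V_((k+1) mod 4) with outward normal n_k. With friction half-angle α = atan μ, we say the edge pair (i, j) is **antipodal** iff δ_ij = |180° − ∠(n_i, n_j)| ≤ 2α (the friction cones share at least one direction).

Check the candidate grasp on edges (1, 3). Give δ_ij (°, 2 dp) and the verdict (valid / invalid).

α = atan 0.2 = 11.31°;  2α = 22.62°
edge 1: e_1 = (+5.49, +0.72);  n_1 = (+0.1300, -0.9915)
edge 3: e_3 = (-2.87, -0.96);  n_3 = (-0.3172, +0.9484)
∠(n_1, n_3) = 168.98°
δ = |180° − 168.98°| = 11.02°
11.02° ≤ 2α = 22.62°  →  valid

δ = 11.02°, valid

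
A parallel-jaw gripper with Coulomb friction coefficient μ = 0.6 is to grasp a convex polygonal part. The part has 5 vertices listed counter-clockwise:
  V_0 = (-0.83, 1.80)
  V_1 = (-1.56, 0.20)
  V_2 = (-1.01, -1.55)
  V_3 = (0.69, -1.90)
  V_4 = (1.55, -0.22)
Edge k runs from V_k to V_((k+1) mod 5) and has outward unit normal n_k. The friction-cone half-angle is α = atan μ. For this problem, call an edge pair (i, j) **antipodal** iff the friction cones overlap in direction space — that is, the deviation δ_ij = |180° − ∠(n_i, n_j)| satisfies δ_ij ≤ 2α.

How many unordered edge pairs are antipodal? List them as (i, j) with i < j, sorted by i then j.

α = atan 0.6 = 30.96°;  2α = 61.93°
n_0 = (-0.9098, +0.4151)
n_1 = (-0.9540, -0.2998)
n_2 = (-0.2017, -0.9795)
n_3 = (+0.8901, -0.4557)
n_4 = (+0.6471, +0.7624)
  (0,1): δ = 138.03°  ·
  (0,2): δ = 77.11°  ·
  (0,3): δ = 2.58°  ✓
  (0,4): δ = 74.20°  ·
  (1,2): δ = 119.08°  ·
  (1,3): δ = 44.56°  ✓
  (1,4): δ = 32.23°  ✓
  (2,3): δ = 105.47°  ·
  (2,4): δ = 28.69°  ✓
  (3,4): δ = 103.21°  ·
antipodal pairs: 4

count = 4; pairs: (0,3), (1,3), (1,4), (2,4)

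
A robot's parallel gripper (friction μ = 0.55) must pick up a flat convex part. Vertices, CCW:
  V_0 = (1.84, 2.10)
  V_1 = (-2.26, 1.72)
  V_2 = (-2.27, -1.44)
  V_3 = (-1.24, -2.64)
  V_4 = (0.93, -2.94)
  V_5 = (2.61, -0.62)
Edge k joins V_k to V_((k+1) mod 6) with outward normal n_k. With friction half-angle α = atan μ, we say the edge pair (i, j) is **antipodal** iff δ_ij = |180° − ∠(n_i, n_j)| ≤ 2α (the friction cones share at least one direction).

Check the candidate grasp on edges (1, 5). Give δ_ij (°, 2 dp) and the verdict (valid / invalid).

δ = 15.99°, valid

α = atan 0.55 = 28.81°;  2α = 57.62°
edge 1: e_1 = (-0.01, -3.16);  n_1 = (-1.0000, +0.0032)
edge 5: e_5 = (-0.77, +2.72);  n_5 = (+0.9622, +0.2724)
∠(n_1, n_5) = 164.01°
δ = |180° − 164.01°| = 15.99°
15.99° ≤ 2α = 57.62°  →  valid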